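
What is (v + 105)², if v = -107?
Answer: 4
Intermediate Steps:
(v + 105)² = (-107 + 105)² = (-2)² = 4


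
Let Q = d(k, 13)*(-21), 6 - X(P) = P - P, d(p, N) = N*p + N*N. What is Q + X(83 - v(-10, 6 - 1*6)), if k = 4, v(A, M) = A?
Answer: -4635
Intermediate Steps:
d(p, N) = N² + N*p (d(p, N) = N*p + N² = N² + N*p)
X(P) = 6 (X(P) = 6 - (P - P) = 6 - 1*0 = 6 + 0 = 6)
Q = -4641 (Q = (13*(13 + 4))*(-21) = (13*17)*(-21) = 221*(-21) = -4641)
Q + X(83 - v(-10, 6 - 1*6)) = -4641 + 6 = -4635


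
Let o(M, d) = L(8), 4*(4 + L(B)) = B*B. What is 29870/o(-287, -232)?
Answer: 14935/6 ≈ 2489.2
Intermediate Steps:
L(B) = -4 + B²/4 (L(B) = -4 + (B*B)/4 = -4 + B²/4)
o(M, d) = 12 (o(M, d) = -4 + (¼)*8² = -4 + (¼)*64 = -4 + 16 = 12)
29870/o(-287, -232) = 29870/12 = 29870*(1/12) = 14935/6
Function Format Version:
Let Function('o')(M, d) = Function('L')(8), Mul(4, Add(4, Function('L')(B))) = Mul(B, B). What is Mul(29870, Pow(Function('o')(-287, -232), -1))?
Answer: Rational(14935, 6) ≈ 2489.2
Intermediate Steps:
Function('L')(B) = Add(-4, Mul(Rational(1, 4), Pow(B, 2))) (Function('L')(B) = Add(-4, Mul(Rational(1, 4), Mul(B, B))) = Add(-4, Mul(Rational(1, 4), Pow(B, 2))))
Function('o')(M, d) = 12 (Function('o')(M, d) = Add(-4, Mul(Rational(1, 4), Pow(8, 2))) = Add(-4, Mul(Rational(1, 4), 64)) = Add(-4, 16) = 12)
Mul(29870, Pow(Function('o')(-287, -232), -1)) = Mul(29870, Pow(12, -1)) = Mul(29870, Rational(1, 12)) = Rational(14935, 6)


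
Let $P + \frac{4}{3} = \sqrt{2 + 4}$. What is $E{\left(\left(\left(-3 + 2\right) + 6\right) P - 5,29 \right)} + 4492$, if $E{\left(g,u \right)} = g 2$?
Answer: $\frac{13406}{3} + 10 \sqrt{6} \approx 4493.2$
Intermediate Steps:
$P = - \frac{4}{3} + \sqrt{6}$ ($P = - \frac{4}{3} + \sqrt{2 + 4} = - \frac{4}{3} + \sqrt{6} \approx 1.1162$)
$E{\left(g,u \right)} = 2 g$
$E{\left(\left(\left(-3 + 2\right) + 6\right) P - 5,29 \right)} + 4492 = 2 \left(\left(\left(-3 + 2\right) + 6\right) \left(- \frac{4}{3} + \sqrt{6}\right) - 5\right) + 4492 = 2 \left(\left(-1 + 6\right) \left(- \frac{4}{3} + \sqrt{6}\right) - 5\right) + 4492 = 2 \left(5 \left(- \frac{4}{3} + \sqrt{6}\right) - 5\right) + 4492 = 2 \left(\left(- \frac{20}{3} + 5 \sqrt{6}\right) - 5\right) + 4492 = 2 \left(- \frac{35}{3} + 5 \sqrt{6}\right) + 4492 = \left(- \frac{70}{3} + 10 \sqrt{6}\right) + 4492 = \frac{13406}{3} + 10 \sqrt{6}$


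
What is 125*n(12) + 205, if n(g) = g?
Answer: 1705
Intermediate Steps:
125*n(12) + 205 = 125*12 + 205 = 1500 + 205 = 1705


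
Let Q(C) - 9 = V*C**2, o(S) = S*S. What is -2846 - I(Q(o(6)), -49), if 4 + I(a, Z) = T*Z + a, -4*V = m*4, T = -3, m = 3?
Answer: 890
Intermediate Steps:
o(S) = S**2
V = -3 (V = -3*4/4 = -1/4*12 = -3)
Q(C) = 9 - 3*C**2
I(a, Z) = -4 + a - 3*Z (I(a, Z) = -4 + (-3*Z + a) = -4 + (a - 3*Z) = -4 + a - 3*Z)
-2846 - I(Q(o(6)), -49) = -2846 - (-4 + (9 - 3*(6**2)**2) - 3*(-49)) = -2846 - (-4 + (9 - 3*36**2) + 147) = -2846 - (-4 + (9 - 3*1296) + 147) = -2846 - (-4 + (9 - 3888) + 147) = -2846 - (-4 - 3879 + 147) = -2846 - 1*(-3736) = -2846 + 3736 = 890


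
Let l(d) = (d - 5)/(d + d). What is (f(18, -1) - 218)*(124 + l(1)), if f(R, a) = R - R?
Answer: -26596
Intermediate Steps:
l(d) = (-5 + d)/(2*d) (l(d) = (-5 + d)/((2*d)) = (-5 + d)*(1/(2*d)) = (-5 + d)/(2*d))
f(R, a) = 0
(f(18, -1) - 218)*(124 + l(1)) = (0 - 218)*(124 + (½)*(-5 + 1)/1) = -218*(124 + (½)*1*(-4)) = -218*(124 - 2) = -218*122 = -26596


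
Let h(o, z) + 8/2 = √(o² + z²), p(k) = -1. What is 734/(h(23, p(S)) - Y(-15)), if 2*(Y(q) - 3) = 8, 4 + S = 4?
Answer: 8074/409 + 734*√530/409 ≈ 61.056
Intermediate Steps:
S = 0 (S = -4 + 4 = 0)
Y(q) = 7 (Y(q) = 3 + (½)*8 = 3 + 4 = 7)
h(o, z) = -4 + √(o² + z²)
734/(h(23, p(S)) - Y(-15)) = 734/((-4 + √(23² + (-1)²)) - 1*7) = 734/((-4 + √(529 + 1)) - 7) = 734/((-4 + √530) - 7) = 734/(-11 + √530)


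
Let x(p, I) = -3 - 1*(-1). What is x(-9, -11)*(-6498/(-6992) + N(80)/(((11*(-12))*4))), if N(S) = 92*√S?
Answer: -171/92 + 46*√5/33 ≈ 1.2582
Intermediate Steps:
x(p, I) = -2 (x(p, I) = -3 + 1 = -2)
x(-9, -11)*(-6498/(-6992) + N(80)/(((11*(-12))*4))) = -2*(-6498/(-6992) + (92*√80)/(((11*(-12))*4))) = -2*(-6498*(-1/6992) + (92*(4*√5))/((-132*4))) = -2*(171/184 + (368*√5)/(-528)) = -2*(171/184 + (368*√5)*(-1/528)) = -2*(171/184 - 23*√5/33) = -171/92 + 46*√5/33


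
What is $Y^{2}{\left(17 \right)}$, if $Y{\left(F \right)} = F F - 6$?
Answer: $80089$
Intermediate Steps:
$Y{\left(F \right)} = -6 + F^{2}$ ($Y{\left(F \right)} = F^{2} - 6 = -6 + F^{2}$)
$Y^{2}{\left(17 \right)} = \left(-6 + 17^{2}\right)^{2} = \left(-6 + 289\right)^{2} = 283^{2} = 80089$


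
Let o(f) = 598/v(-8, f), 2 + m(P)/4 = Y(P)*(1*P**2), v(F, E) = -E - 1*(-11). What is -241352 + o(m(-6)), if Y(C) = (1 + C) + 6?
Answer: -30169598/125 ≈ -2.4136e+5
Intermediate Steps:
Y(C) = 7 + C
v(F, E) = 11 - E (v(F, E) = -E + 11 = 11 - E)
m(P) = -8 + 4*P**2*(7 + P) (m(P) = -8 + 4*((7 + P)*(1*P**2)) = -8 + 4*((7 + P)*P**2) = -8 + 4*(P**2*(7 + P)) = -8 + 4*P**2*(7 + P))
o(f) = 598/(11 - f)
-241352 + o(m(-6)) = -241352 - 598/(-11 + (-8 + 4*(-6)**2*(7 - 6))) = -241352 - 598/(-11 + (-8 + 4*36*1)) = -241352 - 598/(-11 + (-8 + 144)) = -241352 - 598/(-11 + 136) = -241352 - 598/125 = -30169598/125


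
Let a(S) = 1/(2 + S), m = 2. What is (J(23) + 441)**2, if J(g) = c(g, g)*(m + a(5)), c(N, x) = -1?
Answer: 9437184/49 ≈ 1.9260e+5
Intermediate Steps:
J(g) = -15/7 (J(g) = -(2 + 1/(2 + 5)) = -(2 + 1/7) = -1*15/7 = -15/7)
(J(23) + 441)**2 = (-15/7 + 441)**2 = (3072/7)**2 = 9437184/49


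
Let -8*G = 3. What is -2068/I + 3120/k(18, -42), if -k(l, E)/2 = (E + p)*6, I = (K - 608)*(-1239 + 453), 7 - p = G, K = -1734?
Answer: 957079031/127476231 ≈ 7.5079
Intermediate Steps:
G = -3/8 (G = -⅛*3 = -3/8 ≈ -0.37500)
p = 59/8 (p = 7 - 1*(-3/8) = 7 + 3/8 = 59/8 ≈ 7.3750)
I = 1840812 (I = (-1734 - 608)*(-1239 + 453) = -2342*(-786) = 1840812)
k(l, E) = -177/2 - 12*E (k(l, E) = -2*(E + 59/8)*6 = -2*(59/8 + E)*6 = -2*(177/4 + 6*E) = -177/2 - 12*E)
-2068/I + 3120/k(18, -42) = -2068/1840812 + 3120/(-177/2 - 12*(-42)) = -2068*1/1840812 + 3120/(-177/2 + 504) = -517/460203 + 3120/(831/2) = -517/460203 + 3120*(2/831) = -517/460203 + 2080/277 = 957079031/127476231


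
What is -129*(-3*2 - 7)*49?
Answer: 82173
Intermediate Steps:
-129*(-3*2 - 7)*49 = -129*(-6 - 7)*49 = -129*(-13)*49 = 1677*49 = 82173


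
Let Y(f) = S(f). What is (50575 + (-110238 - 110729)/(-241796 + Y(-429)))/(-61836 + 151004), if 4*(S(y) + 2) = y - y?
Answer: 12229154817/21560644064 ≈ 0.56720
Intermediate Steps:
S(y) = -2 (S(y) = -2 + (y - y)/4 = -2 + (1/4)*0 = -2 + 0 = -2)
Y(f) = -2
(50575 + (-110238 - 110729)/(-241796 + Y(-429)))/(-61836 + 151004) = (50575 + (-110238 - 110729)/(-241796 - 2))/(-61836 + 151004) = (50575 - 220967/(-241798))/89168 = (50575 - 220967*(-1/241798))*(1/89168) = (50575 + 220967/241798)*(1/89168) = (12229154817/241798)*(1/89168) = 12229154817/21560644064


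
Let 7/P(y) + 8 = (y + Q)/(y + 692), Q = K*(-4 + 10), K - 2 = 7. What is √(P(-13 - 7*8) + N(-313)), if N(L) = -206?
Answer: I*√5169740845/4999 ≈ 14.383*I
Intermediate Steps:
K = 9 (K = 2 + 7 = 9)
Q = 54 (Q = 9*(-4 + 10) = 9*6 = 54)
P(y) = 7/(-8 + (54 + y)/(692 + y)) (P(y) = 7/(-8 + (y + 54)/(y + 692)) = 7/(-8 + (54 + y)/(692 + y)))
√(P(-13 - 7*8) + N(-313)) = √(7*(-692 - (-13 - 7*8))/(5482 + 7*(-13 - 7*8)) - 206) = √(7*(-692 - (-13 - 56))/(5482 + 7*(-13 - 56)) - 206) = √(7*(-692 - 1*(-69))/(5482 + 7*(-69)) - 206) = √(7*(-692 + 69)/(5482 - 483) - 206) = √(7*(-623)/4999 - 206) = √(7*(1/4999)*(-623) - 206) = √(-4361/4999 - 206) = √(-1034155/4999) = I*√5169740845/4999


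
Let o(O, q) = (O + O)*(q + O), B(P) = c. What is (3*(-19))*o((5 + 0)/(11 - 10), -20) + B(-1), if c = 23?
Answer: 8573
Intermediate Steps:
B(P) = 23
o(O, q) = 2*O*(O + q) (o(O, q) = (2*O)*(O + q) = 2*O*(O + q))
(3*(-19))*o((5 + 0)/(11 - 10), -20) + B(-1) = (3*(-19))*(2*((5 + 0)/(11 - 10))*((5 + 0)/(11 - 10) - 20)) + 23 = -114*5/1*(5/1 - 20) + 23 = -114*5*1*(5*1 - 20) + 23 = -114*5*(5 - 20) + 23 = -114*5*(-15) + 23 = -57*(-150) + 23 = 8550 + 23 = 8573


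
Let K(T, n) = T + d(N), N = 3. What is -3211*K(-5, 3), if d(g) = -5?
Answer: 32110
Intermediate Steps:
K(T, n) = -5 + T (K(T, n) = T - 5 = -5 + T)
-3211*K(-5, 3) = -3211*(-5 - 5) = -3211*(-10) = 32110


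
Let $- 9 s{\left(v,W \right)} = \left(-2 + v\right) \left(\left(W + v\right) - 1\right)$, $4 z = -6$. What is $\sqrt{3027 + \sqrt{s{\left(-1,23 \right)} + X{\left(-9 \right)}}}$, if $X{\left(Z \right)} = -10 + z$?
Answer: $\frac{\sqrt{12108 + 6 i \sqrt{2}}}{2} \approx 55.018 + 0.019278 i$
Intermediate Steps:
$z = - \frac{3}{2}$ ($z = \frac{1}{4} \left(-6\right) = - \frac{3}{2} \approx -1.5$)
$s{\left(v,W \right)} = - \frac{\left(-2 + v\right) \left(-1 + W + v\right)}{9}$ ($s{\left(v,W \right)} = - \frac{\left(-2 + v\right) \left(\left(W + v\right) - 1\right)}{9} = - \frac{\left(-2 + v\right) \left(-1 + W + v\right)}{9}$)
$X{\left(Z \right)} = - \frac{23}{2}$ ($X{\left(Z \right)} = -10 - \frac{3}{2} = - \frac{23}{2}$)
$\sqrt{3027 + \sqrt{s{\left(-1,23 \right)} + X{\left(-9 \right)}}} = \sqrt{3027 + \sqrt{\left(- \frac{2}{9} - \frac{\left(-1\right)^{2}}{9} + \frac{1}{3} \left(-1\right) + \frac{2}{9} \cdot 23 - \frac{23}{9} \left(-1\right)\right) - \frac{23}{2}}} = \sqrt{3027 + \sqrt{\left(- \frac{2}{9} - \frac{1}{9} - \frac{1}{3} + \frac{46}{9} + \frac{23}{9}\right) - \frac{23}{2}}} = \sqrt{3027 + \sqrt{7 - \frac{23}{2}}} = \sqrt{3027 + \sqrt{- \frac{9}{2}}} = \sqrt{3027 + \frac{3 i \sqrt{2}}{2}}$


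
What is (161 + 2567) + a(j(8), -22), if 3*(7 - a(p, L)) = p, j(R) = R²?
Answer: 8141/3 ≈ 2713.7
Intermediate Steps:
a(p, L) = 7 - p/3
(161 + 2567) + a(j(8), -22) = (161 + 2567) + (7 - ⅓*8²) = 2728 + (7 - ⅓*64) = 2728 + (7 - 64/3) = 2728 - 43/3 = 8141/3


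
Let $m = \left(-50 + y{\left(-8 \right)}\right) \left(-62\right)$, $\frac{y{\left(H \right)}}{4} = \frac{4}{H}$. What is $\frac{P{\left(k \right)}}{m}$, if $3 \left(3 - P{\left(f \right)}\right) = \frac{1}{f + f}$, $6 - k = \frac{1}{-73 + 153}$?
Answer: $\frac{4271}{4632888} \approx 0.00092189$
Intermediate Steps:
$y{\left(H \right)} = \frac{16}{H}$ ($y{\left(H \right)} = 4 \frac{4}{H} = \frac{16}{H}$)
$k = \frac{479}{80}$ ($k = 6 - \frac{1}{-73 + 153} = 6 - \frac{1}{80} = \frac{479}{80} \approx 5.9875$)
$P{\left(f \right)} = 3 - \frac{1}{6 f}$ ($P{\left(f \right)} = 3 - \frac{1}{3 \left(f + f\right)} = 3 - \frac{1}{3 \cdot 2 f} = 3 - \frac{\frac{1}{2} \frac{1}{f}}{3} = 3 - \frac{1}{6 f}$)
$m = 3224$ ($m = \left(-50 + \frac{16}{-8}\right) \left(-62\right) = \left(-50 + 16 \left(- \frac{1}{8}\right)\right) \left(-62\right) = \left(-50 - 2\right) \left(-62\right) = \left(-52\right) \left(-62\right) = 3224$)
$\frac{P{\left(k \right)}}{m} = \frac{3 - \frac{1}{6 \cdot \frac{479}{80}}}{3224} = \left(3 - \frac{40}{1437}\right) \frac{1}{3224} = \frac{4271}{1437} \cdot \frac{1}{3224} = \frac{4271}{4632888}$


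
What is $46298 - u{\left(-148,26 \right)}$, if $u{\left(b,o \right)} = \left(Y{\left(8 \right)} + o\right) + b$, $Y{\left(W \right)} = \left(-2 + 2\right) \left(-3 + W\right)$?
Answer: $46420$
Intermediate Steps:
$Y{\left(W \right)} = 0$ ($Y{\left(W \right)} = 0 \left(-3 + W\right) = 0$)
$u{\left(b,o \right)} = b + o$ ($u{\left(b,o \right)} = \left(0 + o\right) + b = o + b = b + o$)
$46298 - u{\left(-148,26 \right)} = 46298 - \left(-148 + 26\right) = 46298 - -122 = 46298 + 122 = 46420$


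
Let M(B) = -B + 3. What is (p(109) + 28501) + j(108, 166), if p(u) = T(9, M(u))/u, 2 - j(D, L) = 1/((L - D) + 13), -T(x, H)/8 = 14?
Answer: 220576656/7739 ≈ 28502.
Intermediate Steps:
M(B) = 3 - B
T(x, H) = -112 (T(x, H) = -8*14 = -112)
j(D, L) = 2 - 1/(13 + L - D) (j(D, L) = 2 - 1/((L - D) + 13) = 2 - 1/(13 + L - D))
p(u) = -112/u
(p(109) + 28501) + j(108, 166) = (-112/109 + 28501) + (25 - 2*108 + 2*166)/(13 + 166 - 1*108) = (-112*1/109 + 28501) + (25 - 216 + 332)/(13 + 166 - 108) = (-112/109 + 28501) + 141/71 = 3106497/109 + (1/71)*141 = 3106497/109 + 141/71 = 220576656/7739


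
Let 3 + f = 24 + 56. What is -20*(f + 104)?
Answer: -3620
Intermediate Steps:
f = 77 (f = -3 + (24 + 56) = -3 + 80 = 77)
-20*(f + 104) = -20*(77 + 104) = -20*181 = -3620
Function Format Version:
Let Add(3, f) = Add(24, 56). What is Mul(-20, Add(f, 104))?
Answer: -3620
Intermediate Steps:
f = 77 (f = Add(-3, Add(24, 56)) = Add(-3, 80) = 77)
Mul(-20, Add(f, 104)) = Mul(-20, Add(77, 104)) = Mul(-20, 181) = -3620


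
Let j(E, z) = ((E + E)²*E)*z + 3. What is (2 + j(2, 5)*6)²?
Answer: 960400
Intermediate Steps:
j(E, z) = 3 + 4*z*E³ (j(E, z) = ((2*E)²*E)*z + 3 = ((4*E²)*E)*z + 3 = (4*E³)*z + 3 = 4*z*E³ + 3 = 3 + 4*z*E³)
(2 + j(2, 5)*6)² = (2 + (3 + 4*5*2³)*6)² = (2 + (3 + 4*5*8)*6)² = (2 + (3 + 160)*6)² = (2 + 163*6)² = (2 + 978)² = 980² = 960400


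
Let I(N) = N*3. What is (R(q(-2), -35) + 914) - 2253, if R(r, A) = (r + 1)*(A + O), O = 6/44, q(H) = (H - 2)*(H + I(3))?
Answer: -8749/22 ≈ -397.68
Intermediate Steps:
I(N) = 3*N
q(H) = (-2 + H)*(9 + H) (q(H) = (H - 2)*(H + 3*3) = (-2 + H)*(H + 9) = (-2 + H)*(9 + H))
O = 3/22 (O = 6*(1/44) = 3/22 ≈ 0.13636)
R(r, A) = (1 + r)*(3/22 + A) (R(r, A) = (r + 1)*(A + 3/22) = (1 + r)*(3/22 + A))
(R(q(-2), -35) + 914) - 2253 = ((3/22 - 35 + 3*(-18 + (-2)² + 7*(-2))/22 - 35*(-18 + (-2)² + 7*(-2))) + 914) - 2253 = ((3/22 - 35 + 3*(-18 + 4 - 14)/22 - 35*(-18 + 4 - 14)) + 914) - 2253 = ((3/22 - 35 + (3/22)*(-28) - 35*(-28)) + 914) - 2253 = ((3/22 - 35 - 42/11 + 980) + 914) - 2253 = (20709/22 + 914) - 2253 = 40817/22 - 2253 = -8749/22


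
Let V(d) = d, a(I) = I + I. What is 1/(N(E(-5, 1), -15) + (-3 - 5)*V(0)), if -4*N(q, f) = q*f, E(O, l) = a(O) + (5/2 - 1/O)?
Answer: -8/219 ≈ -0.036530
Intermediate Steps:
a(I) = 2*I
E(O, l) = 5/2 - 1/O + 2*O (E(O, l) = 2*O + (5/2 - 1/O) = 5/2 - 1/O + 2*O)
N(q, f) = -f*q/4 (N(q, f) = -q*f/4 = -f*q/4)
1/(N(E(-5, 1), -15) + (-3 - 5)*V(0)) = 1/(-1/4*(-15)*(5/2 - 1/(-5) + 2*(-5)) + (-3 - 5)*0) = 1/(-1/4*(-15)*(5/2 - 1*(-1/5) - 10) - 8*0) = 1/(-1/4*(-15)*(5/2 + 1/5 - 10) + 0) = 1/(-1/4*(-15)*(-73/10) + 0) = 1/(-219/8 + 0) = 1/(-219/8) = -8/219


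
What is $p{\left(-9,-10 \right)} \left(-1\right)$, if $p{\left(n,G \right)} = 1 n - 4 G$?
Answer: $-31$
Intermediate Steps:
$p{\left(n,G \right)} = n - 4 G$
$p{\left(-9,-10 \right)} \left(-1\right) = \left(-9 - -40\right) \left(-1\right) = \left(-9 + 40\right) \left(-1\right) = 31 \left(-1\right) = -31$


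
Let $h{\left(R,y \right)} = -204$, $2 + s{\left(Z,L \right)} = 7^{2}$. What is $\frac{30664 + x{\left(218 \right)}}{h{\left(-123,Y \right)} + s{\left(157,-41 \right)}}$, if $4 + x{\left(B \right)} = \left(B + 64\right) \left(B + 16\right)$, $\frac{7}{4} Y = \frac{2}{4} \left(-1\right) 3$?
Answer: $- \frac{96648}{157} \approx -615.59$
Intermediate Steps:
$s{\left(Z,L \right)} = 47$ ($s{\left(Z,L \right)} = -2 + 7^{2} = -2 + 49 = 47$)
$Y = - \frac{6}{7}$ ($Y = \frac{4 \cdot \frac{2}{4} \left(-1\right) 3}{7} = \frac{4 \cdot 2 \cdot \frac{1}{4} \left(-1\right) 3}{7} = \frac{4 \cdot \frac{1}{2} \left(-1\right) 3}{7} = \frac{4 \left(\left(- \frac{1}{2}\right) 3\right)}{7} = \frac{4}{7} \left(- \frac{3}{2}\right) = - \frac{6}{7} \approx -0.85714$)
$x{\left(B \right)} = -4 + \left(16 + B\right) \left(64 + B\right)$ ($x{\left(B \right)} = -4 + \left(B + 64\right) \left(B + 16\right) = -4 + \left(64 + B\right) \left(16 + B\right) = -4 + \left(16 + B\right) \left(64 + B\right)$)
$\frac{30664 + x{\left(218 \right)}}{h{\left(-123,Y \right)} + s{\left(157,-41 \right)}} = \frac{30664 + \left(1020 + 218^{2} + 80 \cdot 218\right)}{-204 + 47} = \frac{30664 + \left(1020 + 47524 + 17440\right)}{-157} = \left(30664 + 65984\right) \left(- \frac{1}{157}\right) = 96648 \left(- \frac{1}{157}\right) = - \frac{96648}{157}$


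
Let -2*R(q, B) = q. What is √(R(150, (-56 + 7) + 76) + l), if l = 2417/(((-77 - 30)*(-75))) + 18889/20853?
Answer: I*√1020510091120877/3718785 ≈ 8.5903*I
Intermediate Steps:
R(q, B) = -q/2
l = 67328642/55781775 (l = 2417/((-107*(-75))) + 18889*(1/20853) = 2417/8025 + 18889/20853 = 67328642/55781775 ≈ 1.2070)
√(R(150, (-56 + 7) + 76) + l) = √(-½*150 + 67328642/55781775) = √(-75 + 67328642/55781775) = √(-4116304483/55781775) = I*√1020510091120877/3718785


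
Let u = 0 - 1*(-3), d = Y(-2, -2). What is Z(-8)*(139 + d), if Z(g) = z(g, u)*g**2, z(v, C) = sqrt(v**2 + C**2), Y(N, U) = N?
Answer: 8768*sqrt(73) ≈ 74914.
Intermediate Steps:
d = -2
u = 3 (u = 0 + 3 = 3)
z(v, C) = sqrt(C**2 + v**2)
Z(g) = g**2*sqrt(9 + g**2) (Z(g) = sqrt(3**2 + g**2)*g**2 = sqrt(9 + g**2)*g**2 = g**2*sqrt(9 + g**2))
Z(-8)*(139 + d) = ((-8)**2*sqrt(9 + (-8)**2))*(139 - 2) = (64*sqrt(9 + 64))*137 = (64*sqrt(73))*137 = 8768*sqrt(73)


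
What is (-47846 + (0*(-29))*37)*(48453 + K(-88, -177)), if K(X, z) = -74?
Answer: -2314741634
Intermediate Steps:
(-47846 + (0*(-29))*37)*(48453 + K(-88, -177)) = (-47846 + (0*(-29))*37)*(48453 - 74) = (-47846 + 0*37)*48379 = (-47846 + 0)*48379 = -47846*48379 = -2314741634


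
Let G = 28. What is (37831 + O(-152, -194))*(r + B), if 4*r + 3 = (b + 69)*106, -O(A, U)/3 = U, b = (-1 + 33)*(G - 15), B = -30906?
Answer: -2774071621/4 ≈ -6.9352e+8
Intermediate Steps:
b = 416 (b = (-1 + 33)*(28 - 15) = 32*13 = 416)
O(A, U) = -3*U
r = 51407/4 (r = -¾ + ((416 + 69)*106)/4 = -¾ + (485*106)/4 = -¾ + (¼)*51410 = -¾ + 25705/2 = 51407/4 ≈ 12852.)
(37831 + O(-152, -194))*(r + B) = (37831 - 3*(-194))*(51407/4 - 30906) = (37831 + 582)*(-72217/4) = 38413*(-72217/4) = -2774071621/4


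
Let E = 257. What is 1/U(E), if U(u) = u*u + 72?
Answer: 1/66121 ≈ 1.5124e-5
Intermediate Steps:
U(u) = 72 + u² (U(u) = u² + 72 = 72 + u²)
1/U(E) = 1/(72 + 257²) = 1/(72 + 66049) = 1/66121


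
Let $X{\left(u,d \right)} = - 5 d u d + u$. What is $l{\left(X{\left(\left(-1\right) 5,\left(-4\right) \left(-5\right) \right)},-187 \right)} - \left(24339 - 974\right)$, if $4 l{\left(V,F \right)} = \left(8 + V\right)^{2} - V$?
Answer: $\frac{49978277}{2} \approx 2.4989 \cdot 10^{7}$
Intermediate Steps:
$X{\left(u,d \right)} = u - 5 u d^{2}$ ($X{\left(u,d \right)} = - 5 d u d + u = - 5 u d^{2} + u = u - 5 u d^{2}$)
$l{\left(V,F \right)} = - \frac{V}{4} + \frac{\left(8 + V\right)^{2}}{4}$ ($l{\left(V,F \right)} = \frac{\left(8 + V\right)^{2} - V}{4} = - \frac{V}{4} + \frac{\left(8 + V\right)^{2}}{4}$)
$l{\left(X{\left(\left(-1\right) 5,\left(-4\right) \left(-5\right) \right)},-187 \right)} - \left(24339 - 974\right) = \left(- \frac{\left(-1\right) 5 \left(1 - 5 \left(\left(-4\right) \left(-5\right)\right)^{2}\right)}{4} + \frac{\left(8 + \left(-1\right) 5 \left(1 - 5 \left(\left(-4\right) \left(-5\right)\right)^{2}\right)\right)^{2}}{4}\right) - \left(24339 - 974\right) = \left(- \frac{\left(-5\right) \left(1 - 5 \cdot 20^{2}\right)}{4} + \frac{\left(8 - 5 \left(1 - 5 \cdot 20^{2}\right)\right)^{2}}{4}\right) - \left(24339 - 974\right) = \left(- \frac{\left(-5\right) \left(1 - 2000\right)}{4} + \frac{\left(8 - 5 \left(1 - 2000\right)\right)^{2}}{4}\right) - 23365 = \left(- \frac{\left(-5\right) \left(-1999\right)}{4} + \frac{\left(8 - -9995\right)^{2}}{4}\right) - 23365 = \left(\left(- \frac{1}{4}\right) 9995 + \frac{\left(8 + 9995\right)^{2}}{4}\right) - 23365 = \left(- \frac{9995}{4} + \frac{10003^{2}}{4}\right) - 23365 = \left(- \frac{9995}{4} + \frac{1}{4} \cdot 100060009\right) - 23365 = \left(- \frac{9995}{4} + \frac{100060009}{4}\right) - 23365 = \frac{50025007}{2} - 23365 = \frac{49978277}{2}$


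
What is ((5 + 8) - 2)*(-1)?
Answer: -11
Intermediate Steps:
((5 + 8) - 2)*(-1) = (13 - 2)*(-1) = 11*(-1) = -11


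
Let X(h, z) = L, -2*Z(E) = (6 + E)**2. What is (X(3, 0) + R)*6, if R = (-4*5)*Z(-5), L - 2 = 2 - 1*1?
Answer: 78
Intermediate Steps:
Z(E) = -(6 + E)**2/2
L = 3 (L = 2 + (2 - 1*1) = 2 + (2 - 1) = 2 + 1 = 3)
X(h, z) = 3
R = 10 (R = (-4*5)*(-(6 - 5)**2/2) = -(-10)*1**2 = -(-10) = -20*(-1/2) = 10)
(X(3, 0) + R)*6 = (3 + 10)*6 = 13*6 = 78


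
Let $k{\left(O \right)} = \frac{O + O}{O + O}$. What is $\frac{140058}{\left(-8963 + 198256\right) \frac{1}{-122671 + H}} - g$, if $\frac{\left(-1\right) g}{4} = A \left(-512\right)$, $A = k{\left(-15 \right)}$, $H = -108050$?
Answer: $- \frac{32701993882}{189293} \approx -1.7276 \cdot 10^{5}$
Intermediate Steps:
$k{\left(O \right)} = 1$ ($k{\left(O \right)} = \frac{2 O}{2 O} = 2 O \frac{1}{2 O} = 1$)
$A = 1$
$g = 2048$ ($g = - 4 \cdot 1 \left(-512\right) = \left(-4\right) \left(-512\right) = 2048$)
$\frac{140058}{\left(-8963 + 198256\right) \frac{1}{-122671 + H}} - g = \frac{140058}{\left(-8963 + 198256\right) \frac{1}{-122671 - 108050}} - 2048 = \frac{140058}{189293 \frac{1}{-230721}} - 2048 = \frac{140058}{189293 \left(- \frac{1}{230721}\right)} - 2048 = \frac{140058}{- \frac{189293}{230721}} - 2048 = 140058 \left(- \frac{230721}{189293}\right) - 2048 = - \frac{32314321818}{189293} - 2048 = - \frac{32701993882}{189293}$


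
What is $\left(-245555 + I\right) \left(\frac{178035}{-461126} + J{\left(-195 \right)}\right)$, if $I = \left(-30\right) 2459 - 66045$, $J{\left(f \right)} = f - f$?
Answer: $\frac{34304673975}{230563} \approx 1.4879 \cdot 10^{5}$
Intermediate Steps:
$J{\left(f \right)} = 0$
$I = -139815$ ($I = -73770 - 66045 = -139815$)
$\left(-245555 + I\right) \left(\frac{178035}{-461126} + J{\left(-195 \right)}\right) = \left(-245555 - 139815\right) \left(\frac{178035}{-461126} + 0\right) = - 385370 \left(178035 \left(- \frac{1}{461126}\right) + 0\right) = - 385370 \left(- \frac{178035}{461126} + 0\right) = \left(-385370\right) \left(- \frac{178035}{461126}\right) = \frac{34304673975}{230563}$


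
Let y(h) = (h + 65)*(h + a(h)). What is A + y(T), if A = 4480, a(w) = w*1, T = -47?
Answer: 2788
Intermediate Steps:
a(w) = w
y(h) = 2*h*(65 + h) (y(h) = (h + 65)*(h + h) = (65 + h)*(2*h) = 2*h*(65 + h))
A + y(T) = 4480 + 2*(-47)*(65 - 47) = 4480 + 2*(-47)*18 = 4480 - 1692 = 2788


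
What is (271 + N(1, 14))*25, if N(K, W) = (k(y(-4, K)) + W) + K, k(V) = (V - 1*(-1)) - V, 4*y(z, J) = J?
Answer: 7175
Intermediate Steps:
y(z, J) = J/4
k(V) = 1 (k(V) = (V + 1) - V = (1 + V) - V = 1)
N(K, W) = 1 + K + W (N(K, W) = (1 + W) + K = 1 + K + W)
(271 + N(1, 14))*25 = (271 + (1 + 1 + 14))*25 = (271 + 16)*25 = 287*25 = 7175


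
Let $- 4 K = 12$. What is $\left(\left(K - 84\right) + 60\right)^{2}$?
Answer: $729$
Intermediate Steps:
$K = -3$ ($K = \left(- \frac{1}{4}\right) 12 = -3$)
$\left(\left(K - 84\right) + 60\right)^{2} = \left(\left(-3 - 84\right) + 60\right)^{2} = \left(-87 + 60\right)^{2} = \left(-27\right)^{2} = 729$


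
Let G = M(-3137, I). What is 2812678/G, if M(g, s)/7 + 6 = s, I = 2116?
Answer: 1406339/7385 ≈ 190.43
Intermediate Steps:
M(g, s) = -42 + 7*s
G = 14770 (G = -42 + 7*2116 = -42 + 14812 = 14770)
2812678/G = 2812678/14770 = 2812678*(1/14770) = 1406339/7385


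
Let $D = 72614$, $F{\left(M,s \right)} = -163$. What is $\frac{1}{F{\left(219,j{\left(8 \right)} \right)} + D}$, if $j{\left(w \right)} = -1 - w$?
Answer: $\frac{1}{72451} \approx 1.3802 \cdot 10^{-5}$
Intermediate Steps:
$\frac{1}{F{\left(219,j{\left(8 \right)} \right)} + D} = \frac{1}{-163 + 72614} = \frac{1}{72451}$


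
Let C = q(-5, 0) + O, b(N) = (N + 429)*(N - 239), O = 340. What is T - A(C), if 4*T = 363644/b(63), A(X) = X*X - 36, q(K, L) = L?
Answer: -10007008799/86592 ≈ -1.1557e+5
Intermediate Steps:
b(N) = (-239 + N)*(429 + N) (b(N) = (429 + N)*(-239 + N) = (-239 + N)*(429 + N))
C = 340 (C = 0 + 340 = 340)
A(X) = -36 + X² (A(X) = X² - 36 = -36 + X²)
T = -90911/86592 (T = (363644/(-102531 + 63² + 190*63))/4 = (363644/(-102531 + 3969 + 11970))/4 = (363644/(-86592))/4 = (363644*(-1/86592))/4 = (¼)*(-90911/21648) = -90911/86592 ≈ -1.0499)
T - A(C) = -90911/86592 - (-36 + 340²) = -90911/86592 - (-36 + 115600) = -90911/86592 - 1*115564 = -90911/86592 - 115564 = -10007008799/86592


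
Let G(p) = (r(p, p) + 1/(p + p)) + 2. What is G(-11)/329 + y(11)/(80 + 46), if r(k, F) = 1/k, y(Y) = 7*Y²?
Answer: 219134/32571 ≈ 6.7279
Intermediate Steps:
G(p) = 2 + 3/(2*p) (G(p) = (1/p + 1/(p + p)) + 2 = (1/p + 1/(2*p)) + 2 = 3/(2*p) + 2 = 2 + 3/(2*p))
G(-11)/329 + y(11)/(80 + 46) = (2 + (3/2)/(-11))/329 + (7*11²)/(80 + 46) = (2 + (3/2)*(-1/11))*(1/329) + (7*121)/126 = (2 - 3/22)*(1/329) + 847*(1/126) = (41/22)*(1/329) + 121/18 = 41/7238 + 121/18 = 219134/32571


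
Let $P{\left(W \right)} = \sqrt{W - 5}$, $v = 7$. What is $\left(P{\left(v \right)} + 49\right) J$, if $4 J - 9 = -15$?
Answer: $- \frac{147}{2} - \frac{3 \sqrt{2}}{2} \approx -75.621$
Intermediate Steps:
$J = - \frac{3}{2}$ ($J = \frac{9}{4} + \frac{1}{4} \left(-15\right) = \frac{9}{4} - \frac{15}{4} = - \frac{3}{2} \approx -1.5$)
$P{\left(W \right)} = \sqrt{-5 + W}$
$\left(P{\left(v \right)} + 49\right) J = \left(\sqrt{-5 + 7} + 49\right) \left(- \frac{3}{2}\right) = \left(\sqrt{2} + 49\right) \left(- \frac{3}{2}\right) = \left(49 + \sqrt{2}\right) \left(- \frac{3}{2}\right) = - \frac{147}{2} - \frac{3 \sqrt{2}}{2}$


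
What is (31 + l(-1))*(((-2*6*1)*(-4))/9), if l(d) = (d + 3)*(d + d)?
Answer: 144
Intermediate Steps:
l(d) = 2*d*(3 + d) (l(d) = (3 + d)*(2*d) = 2*d*(3 + d))
(31 + l(-1))*(((-2*6*1)*(-4))/9) = (31 + 2*(-1)*(3 - 1))*(((-2*6*1)*(-4))/9) = (31 + 2*(-1)*2)*((-12*1*(-4))*(⅑)) = (31 - 4)*(-12*(-4)*(⅑)) = 27*(48*(⅑)) = 27*(16/3) = 144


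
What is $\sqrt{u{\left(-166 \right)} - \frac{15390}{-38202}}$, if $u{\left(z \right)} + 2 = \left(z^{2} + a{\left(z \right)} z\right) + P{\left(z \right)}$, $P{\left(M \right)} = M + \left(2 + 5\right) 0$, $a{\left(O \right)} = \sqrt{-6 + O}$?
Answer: $\frac{\sqrt{1110289945687 - 13458844748 i \sqrt{43}}}{6367} \approx 165.62 - 6.5723 i$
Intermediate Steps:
$P{\left(M \right)} = M$ ($P{\left(M \right)} = M + 7 \cdot 0 = M + 0 = M$)
$u{\left(z \right)} = -2 + z + z^{2} + z \sqrt{-6 + z}$ ($u{\left(z \right)} = -2 + \left(\left(z^{2} + \sqrt{-6 + z} z\right) + z\right) = -2 + \left(\left(z^{2} + z \sqrt{-6 + z}\right) + z\right) = -2 + \left(z + z^{2} + z \sqrt{-6 + z}\right) = -2 + z + z^{2} + z \sqrt{-6 + z}$)
$\sqrt{u{\left(-166 \right)} - \frac{15390}{-38202}} = \sqrt{\left(-2 - 166 + \left(-166\right)^{2} - 166 \sqrt{-6 - 166}\right) - \frac{15390}{-38202}} = \sqrt{\left(-2 - 166 + 27556 - 166 \sqrt{-172}\right) - - \frac{2565}{6367}} = \sqrt{\left(-2 - 166 + 27556 - 166 \cdot 2 i \sqrt{43}\right) + \frac{2565}{6367}} = \sqrt{\left(-2 - 166 + 27556 - 332 i \sqrt{43}\right) + \frac{2565}{6367}} = \sqrt{\left(27388 - 332 i \sqrt{43}\right) + \frac{2565}{6367}} = \sqrt{\frac{174381961}{6367} - 332 i \sqrt{43}}$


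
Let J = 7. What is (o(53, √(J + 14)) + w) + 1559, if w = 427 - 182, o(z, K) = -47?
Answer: 1757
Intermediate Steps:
w = 245
(o(53, √(J + 14)) + w) + 1559 = (-47 + 245) + 1559 = 198 + 1559 = 1757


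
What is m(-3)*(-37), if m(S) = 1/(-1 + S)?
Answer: 37/4 ≈ 9.2500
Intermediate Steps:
m(-3)*(-37) = -37/(-1 - 3) = -37/(-4) = -¼*(-37) = 37/4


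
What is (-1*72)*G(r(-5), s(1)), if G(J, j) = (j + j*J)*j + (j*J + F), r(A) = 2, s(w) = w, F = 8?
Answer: -936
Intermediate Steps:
G(J, j) = 8 + J*j + j*(j + J*j) (G(J, j) = (j + j*J)*j + (j*J + 8) = (j + J*j)*j + (J*j + 8) = j*(j + J*j) + (8 + J*j) = 8 + J*j + j*(j + J*j))
(-1*72)*G(r(-5), s(1)) = (-1*72)*(8 + 1**2 + 2*1 + 2*1**2) = -72*(8 + 1 + 2 + 2*1) = -72*(8 + 1 + 2 + 2) = -72*13 = -936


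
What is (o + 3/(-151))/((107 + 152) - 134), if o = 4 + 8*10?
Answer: 12681/18875 ≈ 0.67184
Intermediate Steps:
o = 84 (o = 4 + 80 = 84)
(o + 3/(-151))/((107 + 152) - 134) = (84 + 3/(-151))/((107 + 152) - 134) = (84 + 3*(-1/151))/(259 - 134) = (84 - 3/151)/125 = (12681/151)*(1/125) = 12681/18875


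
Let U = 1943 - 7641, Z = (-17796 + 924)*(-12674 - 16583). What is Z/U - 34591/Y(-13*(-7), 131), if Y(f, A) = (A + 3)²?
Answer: -119779885283/1382612 ≈ -86633.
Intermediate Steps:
Y(f, A) = (3 + A)²
Z = 493624104 (Z = -16872*(-29257) = 493624104)
U = -5698
Z/U - 34591/Y(-13*(-7), 131) = 493624104/(-5698) - 34591/(3 + 131)² = 493624104*(-1/5698) - 34591/(134²) = -6670596/77 - 34591/17956 = -119779885283/1382612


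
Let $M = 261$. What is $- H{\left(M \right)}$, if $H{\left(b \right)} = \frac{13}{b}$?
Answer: $- \frac{13}{261} \approx -0.049808$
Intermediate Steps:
$- H{\left(M \right)} = - \frac{13}{261}$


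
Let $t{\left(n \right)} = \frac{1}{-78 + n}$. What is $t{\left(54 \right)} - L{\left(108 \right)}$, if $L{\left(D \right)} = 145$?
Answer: $- \frac{3481}{24} \approx -145.04$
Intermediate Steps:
$t{\left(54 \right)} - L{\left(108 \right)} = \frac{1}{-78 + 54} - 145 = \frac{1}{-24} - 145 = - \frac{1}{24} - 145 = - \frac{3481}{24}$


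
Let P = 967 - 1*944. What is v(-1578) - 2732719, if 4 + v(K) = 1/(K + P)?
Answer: -4249384266/1555 ≈ -2.7327e+6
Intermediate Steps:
P = 23 (P = 967 - 944 = 23)
v(K) = -4 + 1/(23 + K) (v(K) = -4 + 1/(K + 23) = -4 + 1/(23 + K))
v(-1578) - 2732719 = (-91 - 4*(-1578))/(23 - 1578) - 2732719 = (-91 + 6312)/(-1555) - 2732719 = -1/1555*6221 - 2732719 = -6221/1555 - 2732719 = -4249384266/1555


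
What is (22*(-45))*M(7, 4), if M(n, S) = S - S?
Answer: 0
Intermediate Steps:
M(n, S) = 0
(22*(-45))*M(7, 4) = (22*(-45))*0 = -990*0 = 0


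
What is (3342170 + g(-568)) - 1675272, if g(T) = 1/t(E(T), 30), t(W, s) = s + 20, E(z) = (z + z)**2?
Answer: 83344901/50 ≈ 1.6669e+6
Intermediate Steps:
E(z) = 4*z**2 (E(z) = (2*z)**2 = 4*z**2)
t(W, s) = 20 + s
g(T) = 1/50 (g(T) = 1/(20 + 30) = 1/50)
(3342170 + g(-568)) - 1675272 = (3342170 + 1/50) - 1675272 = 167108501/50 - 1675272 = 83344901/50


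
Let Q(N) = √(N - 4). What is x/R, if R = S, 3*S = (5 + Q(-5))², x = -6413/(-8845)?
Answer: 76956/2556205 - 57717*I/1022482 ≈ 0.030106 - 0.056448*I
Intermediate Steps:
Q(N) = √(-4 + N)
x = 6413/8845 (x = -6413*(-1/8845) = 6413/8845 ≈ 0.72504)
S = (5 + 3*I)²/3 (S = (5 + √(-4 - 5))²/3 = (5 + √(-9))²/3 = (5 + 3*I)²/3 ≈ 5.3333 + 10.0*I)
R = 16/3 + 10*I ≈ 5.3333 + 10.0*I
x/R = 6413/(8845*(16/3 + 10*I)) = 6413*(9*(16/3 - 10*I)/1156)/8845 = 57717*(16/3 - 10*I)/10224820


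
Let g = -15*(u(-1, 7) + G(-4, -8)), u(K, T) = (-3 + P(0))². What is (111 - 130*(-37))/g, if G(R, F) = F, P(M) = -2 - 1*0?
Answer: -4921/255 ≈ -19.298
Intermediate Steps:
P(M) = -2 (P(M) = -2 + 0 = -2)
u(K, T) = 25 (u(K, T) = (-3 - 2)² = (-5)² = 25)
g = -255 (g = -15*(25 - 8) = -15*17 = -255)
(111 - 130*(-37))/g = (111 - 130*(-37))/(-255) = (111 + 4810)*(-1/255) = 4921*(-1/255) = -4921/255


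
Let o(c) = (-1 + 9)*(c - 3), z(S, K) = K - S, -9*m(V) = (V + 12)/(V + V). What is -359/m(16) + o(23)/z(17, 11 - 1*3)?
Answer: 231512/63 ≈ 3674.8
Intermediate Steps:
m(V) = -(12 + V)/(18*V) (m(V) = -(V + 12)/(9*(V + V)) = -(12 + V)/(9*(2*V)) = -(12 + V)*1/(2*V)/9 = -(12 + V)/(18*V))
o(c) = -24 + 8*c (o(c) = 8*(-3 + c) = -24 + 8*c)
-359/m(16) + o(23)/z(17, 11 - 1*3) = -359*288/(-12 - 1*16) + (-24 + 8*23)/((11 - 1*3) - 1*17) = -359*288/(-12 - 16) + (-24 + 184)/((11 - 3) - 17) = -359/((1/18)*(1/16)*(-28)) + 160/(8 - 17) = -359/(-7/72) + 160/(-9) = -359*(-72/7) + 160*(-⅑) = 25848/7 - 160/9 = 231512/63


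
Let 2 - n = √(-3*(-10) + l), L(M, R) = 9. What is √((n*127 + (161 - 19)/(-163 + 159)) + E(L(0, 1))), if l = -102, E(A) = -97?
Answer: √(486 - 3048*I*√2)/2 ≈ 24.556 - 21.943*I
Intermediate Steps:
n = 2 - 6*I*√2 (n = 2 - √(-3*(-10) - 102) = 2 - √(30 - 102) = 2 - √(-72) = 2 - 6*I*√2 ≈ 2.0 - 8.4853*I)
√((n*127 + (161 - 19)/(-163 + 159)) + E(L(0, 1))) = √(((2 - 6*I*√2)*127 + (161 - 19)/(-163 + 159)) - 97) = √(((254 - 762*I*√2) + 142/(-4)) - 97) = √(((254 - 762*I*√2) + 142*(-¼)) - 97) = √(((254 - 762*I*√2) - 71/2) - 97) = √((437/2 - 762*I*√2) - 97) = √(243/2 - 762*I*√2)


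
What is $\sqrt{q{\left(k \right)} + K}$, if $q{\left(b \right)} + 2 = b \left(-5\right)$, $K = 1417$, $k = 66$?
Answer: $\sqrt{1085} \approx 32.939$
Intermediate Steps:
$q{\left(b \right)} = -2 - 5 b$ ($q{\left(b \right)} = -2 + b \left(-5\right) = -2 - 5 b$)
$\sqrt{q{\left(k \right)} + K} = \sqrt{\left(-2 - 330\right) + 1417} = \sqrt{-332 + 1417} = \sqrt{1085}$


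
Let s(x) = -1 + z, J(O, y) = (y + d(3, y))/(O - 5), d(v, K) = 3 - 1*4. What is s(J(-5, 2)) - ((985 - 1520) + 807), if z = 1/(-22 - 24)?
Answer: -12559/46 ≈ -273.02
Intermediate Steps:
d(v, K) = -1 (d(v, K) = 3 - 4 = -1)
J(O, y) = (-1 + y)/(-5 + O) (J(O, y) = (y - 1)/(O - 5) = (-1 + y)/(-5 + O))
z = -1/46 (z = 1/(-46) = -1/46 ≈ -0.021739)
s(x) = -47/46 (s(x) = -1 - 1/46 = -47/46)
s(J(-5, 2)) - ((985 - 1520) + 807) = -47/46 - ((985 - 1520) + 807) = -47/46 - (-535 + 807) = -47/46 - 1*272 = -47/46 - 272 = -12559/46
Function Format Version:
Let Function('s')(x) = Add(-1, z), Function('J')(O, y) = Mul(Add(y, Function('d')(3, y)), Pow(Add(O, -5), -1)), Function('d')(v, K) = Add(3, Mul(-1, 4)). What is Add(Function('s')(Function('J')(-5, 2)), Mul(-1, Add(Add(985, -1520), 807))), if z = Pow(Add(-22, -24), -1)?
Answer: Rational(-12559, 46) ≈ -273.02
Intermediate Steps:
Function('d')(v, K) = -1 (Function('d')(v, K) = Add(3, -4) = -1)
Function('J')(O, y) = Mul(Pow(Add(-5, O), -1), Add(-1, y)) (Function('J')(O, y) = Mul(Add(y, -1), Pow(Add(O, -5), -1)) = Mul(Add(-1, y), Pow(Add(-5, O), -1)) = Mul(Pow(Add(-5, O), -1), Add(-1, y)))
z = Rational(-1, 46) (z = Pow(-46, -1) = Rational(-1, 46) ≈ -0.021739)
Function('s')(x) = Rational(-47, 46) (Function('s')(x) = Add(-1, Rational(-1, 46)) = Rational(-47, 46))
Add(Function('s')(Function('J')(-5, 2)), Mul(-1, Add(Add(985, -1520), 807))) = Add(Rational(-47, 46), Mul(-1, Add(Add(985, -1520), 807))) = Add(Rational(-47, 46), Mul(-1, Add(-535, 807))) = Add(Rational(-47, 46), Mul(-1, 272)) = Add(Rational(-47, 46), -272) = Rational(-12559, 46)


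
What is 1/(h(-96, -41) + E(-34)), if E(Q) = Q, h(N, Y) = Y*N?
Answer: 1/3902 ≈ 0.00025628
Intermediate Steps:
h(N, Y) = N*Y
1/(h(-96, -41) + E(-34)) = 1/(-96*(-41) - 34) = 1/(3936 - 34) = 1/3902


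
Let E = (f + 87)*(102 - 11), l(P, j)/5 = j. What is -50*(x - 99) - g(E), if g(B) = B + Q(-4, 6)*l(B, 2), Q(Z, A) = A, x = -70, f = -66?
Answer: 6479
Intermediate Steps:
l(P, j) = 5*j
E = 1911 (E = (-66 + 87)*(102 - 11) = 21*91 = 1911)
g(B) = 60 + B (g(B) = B + 6*(5*2) = B + 6*10 = B + 60 = 60 + B)
-50*(x - 99) - g(E) = -50*(-70 - 99) - (60 + 1911) = -50*(-169) - 1*1971 = 8450 - 1971 = 6479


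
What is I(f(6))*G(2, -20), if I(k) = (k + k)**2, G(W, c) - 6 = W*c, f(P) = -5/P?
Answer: -850/9 ≈ -94.444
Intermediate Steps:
G(W, c) = 6 + W*c
I(k) = 4*k**2 (I(k) = (2*k)**2 = 4*k**2)
I(f(6))*G(2, -20) = (4*(-5/6)**2)*(6 + 2*(-20)) = (4*(-5*1/6)**2)*(6 - 40) = (4*(-5/6)**2)*(-34) = (4*(25/36))*(-34) = (25/9)*(-34) = -850/9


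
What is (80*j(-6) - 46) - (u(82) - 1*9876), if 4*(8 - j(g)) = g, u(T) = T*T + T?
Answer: 3784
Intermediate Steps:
u(T) = T + T**2 (u(T) = T**2 + T = T + T**2)
j(g) = 8 - g/4
(80*j(-6) - 46) - (u(82) - 1*9876) = (80*(8 - 1/4*(-6)) - 46) - (82*(1 + 82) - 1*9876) = (80*(8 + 3/2) - 46) - (82*83 - 9876) = (80*(19/2) - 46) - (6806 - 9876) = (760 - 46) - 1*(-3070) = 714 + 3070 = 3784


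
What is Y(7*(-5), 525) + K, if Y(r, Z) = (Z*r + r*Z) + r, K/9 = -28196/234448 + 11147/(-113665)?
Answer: -245079652822241/6662132980 ≈ -36787.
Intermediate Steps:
K = -13091152941/6662132980 (K = 9*(-28196/234448 + 11147/(-113665)) = 9*(-28196*1/234448 + 11147*(-1/113665)) = 9*(-7049/58612 - 11147/113665) = 9*(-1454572549/6662132980) = -13091152941/6662132980 ≈ -1.9650)
Y(r, Z) = r + 2*Z*r (Y(r, Z) = (Z*r + Z*r) + r = 2*Z*r + r = r + 2*Z*r)
Y(7*(-5), 525) + K = (7*(-5))*(1 + 2*525) - 13091152941/6662132980 = -35*(1 + 1050) - 13091152941/6662132980 = -35*1051 - 13091152941/6662132980 = -36785 - 13091152941/6662132980 = -245079652822241/6662132980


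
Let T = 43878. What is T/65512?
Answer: 21939/32756 ≈ 0.66977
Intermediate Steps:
T/65512 = 43878/65512 = 43878*(1/65512) = 21939/32756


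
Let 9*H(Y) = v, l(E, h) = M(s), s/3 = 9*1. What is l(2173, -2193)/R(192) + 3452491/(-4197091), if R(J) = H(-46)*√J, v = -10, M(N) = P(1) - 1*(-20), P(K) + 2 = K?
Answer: -3452491/4197091 - 57*√3/80 ≈ -2.0567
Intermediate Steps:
P(K) = -2 + K
s = 27 (s = 3*(9*1) = 3*9 = 27)
M(N) = 19 (M(N) = (-2 + 1) - 1*(-20) = -1 + 20 = 19)
l(E, h) = 19
H(Y) = -10/9 (H(Y) = (⅑)*(-10) = -10/9)
R(J) = -10*√J/9
l(2173, -2193)/R(192) + 3452491/(-4197091) = 19/((-80*√3/9)) + 3452491/(-4197091) = 19/((-80*√3/9)) + 3452491*(-1/4197091) = 19/((-80*√3/9)) - 3452491/4197091 = 19*(-3*√3/80) - 3452491/4197091 = -57*√3/80 - 3452491/4197091 = -3452491/4197091 - 57*√3/80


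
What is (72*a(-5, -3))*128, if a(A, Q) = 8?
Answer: 73728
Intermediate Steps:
(72*a(-5, -3))*128 = (72*8)*128 = 576*128 = 73728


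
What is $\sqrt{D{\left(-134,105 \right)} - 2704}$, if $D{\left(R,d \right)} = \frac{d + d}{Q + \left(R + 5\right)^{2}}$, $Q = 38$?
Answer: $\frac{i \sqrt{752219664274}}{16679} \approx 52.0 i$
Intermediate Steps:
$D{\left(R,d \right)} = \frac{2 d}{38 + \left(5 + R\right)^{2}}$ ($D{\left(R,d \right)} = \frac{d + d}{38 + \left(R + 5\right)^{2}} = \frac{2 d}{38 + \left(5 + R\right)^{2}}$)
$\sqrt{D{\left(-134,105 \right)} - 2704} = \sqrt{2 \cdot 105 \frac{1}{38 + \left(5 - 134\right)^{2}} - 2704} = \sqrt{2 \cdot 105 \frac{1}{38 + \left(-129\right)^{2}} - 2704} = \sqrt{2 \cdot 105 \frac{1}{38 + 16641} - 2704} = \sqrt{2 \cdot 105 \cdot \frac{1}{16679} - 2704} = \sqrt{\frac{210}{16679} - 2704} = \sqrt{- \frac{45099806}{16679}} = \frac{i \sqrt{752219664274}}{16679}$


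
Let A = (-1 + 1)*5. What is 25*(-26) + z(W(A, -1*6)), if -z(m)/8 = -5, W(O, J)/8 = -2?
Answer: -610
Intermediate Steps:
A = 0 (A = 0*5 = 0)
W(O, J) = -16 (W(O, J) = 8*(-2) = -16)
z(m) = 40 (z(m) = -8*(-5) = 40)
25*(-26) + z(W(A, -1*6)) = 25*(-26) + 40 = -650 + 40 = -610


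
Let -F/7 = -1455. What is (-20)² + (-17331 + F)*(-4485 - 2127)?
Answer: 47249752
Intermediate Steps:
F = 10185 (F = -7*(-1455) = 10185)
(-20)² + (-17331 + F)*(-4485 - 2127) = (-20)² + (-17331 + 10185)*(-4485 - 2127) = 400 - 7146*(-6612) = 400 + 47249352 = 47249752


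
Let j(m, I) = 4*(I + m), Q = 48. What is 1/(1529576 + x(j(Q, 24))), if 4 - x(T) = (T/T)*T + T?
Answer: 1/1529004 ≈ 6.5402e-7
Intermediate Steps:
j(m, I) = 4*I + 4*m
x(T) = 4 - 2*T (x(T) = 4 - ((T/T)*T + T) = 4 - (1*T + T) = 4 - (T + T) = 4 - 2*T)
1/(1529576 + x(j(Q, 24))) = 1/(1529576 + (4 - 2*(4*24 + 4*48))) = 1/(1529576 + (4 - 2*(96 + 192))) = 1/(1529576 + (4 - 2*288)) = 1/(1529576 + (4 - 576)) = 1/(1529576 - 572) = 1/1529004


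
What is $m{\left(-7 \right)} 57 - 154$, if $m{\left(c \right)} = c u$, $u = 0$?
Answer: $-154$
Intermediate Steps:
$m{\left(c \right)} = 0$ ($m{\left(c \right)} = c 0 = 0$)
$m{\left(-7 \right)} 57 - 154 = 0 \cdot 57 - 154 = 0 - 154 = -154$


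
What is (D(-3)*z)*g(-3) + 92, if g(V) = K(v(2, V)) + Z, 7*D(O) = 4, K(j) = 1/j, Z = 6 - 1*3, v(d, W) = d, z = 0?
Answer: 92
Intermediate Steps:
Z = 3 (Z = 6 - 3 = 3)
D(O) = 4/7 (D(O) = (1/7)*4 = 4/7)
g(V) = 7/2 (g(V) = 1/2 + 3 = 7/2)
(D(-3)*z)*g(-3) + 92 = ((4/7)*0)*(7/2) + 92 = 0*(7/2) + 92 = 0 + 92 = 92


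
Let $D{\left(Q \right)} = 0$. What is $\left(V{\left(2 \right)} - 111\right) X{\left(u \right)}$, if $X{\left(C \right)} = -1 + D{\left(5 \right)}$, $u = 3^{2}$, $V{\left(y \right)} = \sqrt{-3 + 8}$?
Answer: $111 - \sqrt{5} \approx 108.76$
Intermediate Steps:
$V{\left(y \right)} = \sqrt{5}$
$u = 9$
$X{\left(C \right)} = -1$ ($X{\left(C \right)} = -1 + 0 = -1$)
$\left(V{\left(2 \right)} - 111\right) X{\left(u \right)} = \left(\sqrt{5} - 111\right) \left(-1\right) = \left(-111 + \sqrt{5}\right) \left(-1\right) = 111 - \sqrt{5}$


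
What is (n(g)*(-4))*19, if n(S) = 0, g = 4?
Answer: 0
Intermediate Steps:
(n(g)*(-4))*19 = (0*(-4))*19 = 0*19 = 0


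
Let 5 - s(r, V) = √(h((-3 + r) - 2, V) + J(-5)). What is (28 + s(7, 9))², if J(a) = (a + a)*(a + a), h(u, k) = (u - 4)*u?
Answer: 1185 - 264*√6 ≈ 538.33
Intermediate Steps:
h(u, k) = u*(-4 + u) (h(u, k) = (-4 + u)*u = u*(-4 + u))
J(a) = 4*a² (J(a) = (2*a)*(2*a) = 4*a²)
s(r, V) = 5 - √(100 + (-9 + r)*(-5 + r)) (s(r, V) = 5 - √(((-3 + r) - 2)*(-4 + ((-3 + r) - 2)) + 4*(-5)²) = 5 - √((-5 + r)*(-4 + (-5 + r)) + 4*25) = 5 - √((-5 + r)*(-9 + r) + 100) = 5 - √((-9 + r)*(-5 + r) + 100) = 5 - √(100 + (-9 + r)*(-5 + r)))
(28 + s(7, 9))² = (28 + (5 - √(100 + (-9 + 7)*(-5 + 7))))² = (28 + (5 - √(100 - 2*2)))² = (28 + (5 - √(100 - 4)))² = (28 + (5 - √96))² = (28 + (5 - 4*√6))² = (33 - 4*√6)²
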